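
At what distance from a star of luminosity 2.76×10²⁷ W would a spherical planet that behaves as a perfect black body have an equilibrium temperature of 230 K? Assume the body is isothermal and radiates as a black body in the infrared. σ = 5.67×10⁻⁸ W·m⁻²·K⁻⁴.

For an isothermal black-emitting sphere, (1−a)S·πr² = σ·4πr²·T⁴ ⇒ S = 4σT⁴/(1−a).
S = 4·5.67×10⁻⁸·(230)⁴/1.00 = 634.7 W/m².
Flux falls as S = L/(4πd²), so d = √(L/(4πS)) = √(2.76×10²⁷/(4π·634.7)).

d ≈ 5.88×10¹¹ m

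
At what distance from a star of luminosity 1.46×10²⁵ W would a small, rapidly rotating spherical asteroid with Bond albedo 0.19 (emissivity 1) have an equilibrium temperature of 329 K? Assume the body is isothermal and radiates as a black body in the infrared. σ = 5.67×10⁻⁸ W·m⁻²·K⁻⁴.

For an isothermal black-emitting sphere, (1−a)S·πr² = σ·4πr²·T⁴ ⇒ S = 4σT⁴/(1−a).
S = 4·5.67×10⁻⁸·(329)⁴/0.810 = 3281 W/m².
Flux falls as S = L/(4πd²), so d = √(L/(4πS)) = √(1.46×10²⁵/(4π·3281)).

d ≈ 1.88×10¹⁰ m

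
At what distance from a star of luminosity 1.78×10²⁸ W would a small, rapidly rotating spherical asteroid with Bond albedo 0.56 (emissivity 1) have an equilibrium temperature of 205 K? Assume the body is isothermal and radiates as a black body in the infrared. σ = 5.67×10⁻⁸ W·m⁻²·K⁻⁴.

d ≈ 1.25×10¹² m

For an isothermal black-emitting sphere, (1−a)S·πr² = σ·4πr²·T⁴ ⇒ S = 4σT⁴/(1−a).
S = 4·5.67×10⁻⁸·(205)⁴/0.440 = 910.3 W/m².
Flux falls as S = L/(4πd²), so d = √(L/(4πS)) = √(1.78×10²⁸/(4π·910.3)).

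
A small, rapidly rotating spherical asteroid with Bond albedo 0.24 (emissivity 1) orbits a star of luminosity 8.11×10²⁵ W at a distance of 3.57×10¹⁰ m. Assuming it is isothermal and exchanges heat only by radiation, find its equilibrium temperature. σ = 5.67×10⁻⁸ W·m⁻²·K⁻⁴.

First find the stellar flux at distance d: S = L/(4πd²) = 8.11×10²⁵/(4π·(3.57×10¹⁰)²) = 5064 W/m².
For an isothermal sphere, absorbed (1−a)S·πr² = emitted σ·4πr²·T⁴, so T⁴ = (1−a)S/(4σ).
T⁴ = 0.760·5064/(4·5.67×10⁻⁸) = 1.697×10¹⁰ K⁴.

T ≈ 361 K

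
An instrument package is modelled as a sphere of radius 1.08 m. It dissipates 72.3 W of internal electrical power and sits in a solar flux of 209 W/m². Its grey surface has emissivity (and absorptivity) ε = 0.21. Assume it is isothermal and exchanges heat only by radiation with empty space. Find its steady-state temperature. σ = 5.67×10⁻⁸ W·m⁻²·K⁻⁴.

T ≈ 191 K

At steady state, absorbed solar power + internal power = radiated power.
Absorbed: α·S·A_cross = 0.21·209·3.664 = 160.8 W (cross-section πr²).
Total input = 160.8 + 72.3 = 233.1 W.
Radiated: εσ·A_surf·T⁴ with A_surf = 4πr² = 14.66 m².
T⁴ = 233.1/(0.21·5.67×10⁻⁸·14.66) = 1.336×10⁹ K⁴.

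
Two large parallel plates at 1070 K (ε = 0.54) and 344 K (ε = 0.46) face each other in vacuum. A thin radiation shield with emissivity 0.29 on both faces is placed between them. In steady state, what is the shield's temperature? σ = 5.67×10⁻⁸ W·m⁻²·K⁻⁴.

T_s ≈ 910 K

In steady state the net flux on the hot side equals that on the cold side.
σ(T₁⁴−T_s⁴)/D₁ = σ(T_s⁴−T₂⁴)/D₂, with D₁ = 1/ε₁+1/ε_s−1 = 4.300, D₂ = 1/ε_s+1/ε₂−1 = 4.622.
Solve for T_s⁴: T_s⁴ = (D₂·T₁⁴ + D₁·T₂⁴)/(D₁+D₂) = 6.858×10¹¹ K⁴.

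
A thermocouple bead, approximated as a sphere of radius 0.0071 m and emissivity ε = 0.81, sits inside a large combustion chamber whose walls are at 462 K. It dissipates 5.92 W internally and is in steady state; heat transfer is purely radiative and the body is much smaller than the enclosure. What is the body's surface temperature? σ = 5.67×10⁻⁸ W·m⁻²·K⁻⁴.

T ≈ 706 K

For a small grey body in a large enclosure, net radiated power = εσA(T⁴ − T_w⁴).
Steady state: P = εσA(T⁴ − T_w⁴) with A = 4πr² = 6.335×10⁻⁴ m².
T⁴ = P/(εσA) + T_w⁴ = 5.92/(0.81·5.67×10⁻⁸·6.335×10⁻⁴) + (462)⁴
    = 2.035×10¹¹ + 4.556×10¹⁰ = 2.490×10¹¹ K⁴.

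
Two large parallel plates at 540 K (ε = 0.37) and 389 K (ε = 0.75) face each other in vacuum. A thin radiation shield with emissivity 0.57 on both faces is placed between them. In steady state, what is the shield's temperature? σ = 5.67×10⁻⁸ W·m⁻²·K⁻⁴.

In steady state the net flux on the hot side equals that on the cold side.
σ(T₁⁴−T_s⁴)/D₁ = σ(T_s⁴−T₂⁴)/D₂, with D₁ = 1/ε₁+1/ε_s−1 = 3.457, D₂ = 1/ε_s+1/ε₂−1 = 2.088.
Solve for T_s⁴: T_s⁴ = (D₂·T₁⁴ + D₁·T₂⁴)/(D₁+D₂) = 4.629×10¹⁰ K⁴.

T_s ≈ 464 K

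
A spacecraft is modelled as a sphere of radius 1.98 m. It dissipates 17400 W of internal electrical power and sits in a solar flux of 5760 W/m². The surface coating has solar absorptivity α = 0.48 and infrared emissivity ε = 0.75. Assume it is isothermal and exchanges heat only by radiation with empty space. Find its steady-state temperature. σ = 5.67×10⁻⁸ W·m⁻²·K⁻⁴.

T ≈ 396 K

At steady state, absorbed solar power + internal power = radiated power.
Absorbed: α·S·A_cross = 0.48·5760·12.32 = 34050 W (cross-section πr²).
Total input = 34050 + 17400 = 51450 W.
Radiated: εσ·A_surf·T⁴ with A_surf = 4πr² = 49.27 m².
T⁴ = 51450/(0.75·5.67×10⁻⁸·49.27) = 2.456×10¹⁰ K⁴.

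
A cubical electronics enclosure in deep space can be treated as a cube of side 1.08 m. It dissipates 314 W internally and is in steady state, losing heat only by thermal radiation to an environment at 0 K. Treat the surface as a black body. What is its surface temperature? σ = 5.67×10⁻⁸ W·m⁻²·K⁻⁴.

T ≈ 168 K

Steady state: internal power = radiated power, P = εσA T⁴.
Radiating area A = 6L² = 6.998 m².
T⁴ = P/(εσA) = 314/(1.0·5.67×10⁻⁸·6.998) = 7.913×10⁸ K⁴.
T = (7.913×10⁸)^(1/4).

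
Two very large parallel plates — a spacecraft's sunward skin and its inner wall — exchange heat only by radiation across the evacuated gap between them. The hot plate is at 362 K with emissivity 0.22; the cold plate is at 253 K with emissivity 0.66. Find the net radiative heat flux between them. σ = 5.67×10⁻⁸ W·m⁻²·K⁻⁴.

q ≈ 146 W/m²

For two infinite grey parallel plates, q = σ(T₁⁴ − T₂⁴)/(1/ε₁ + 1/ε₂ − 1).
T₁⁴ − T₂⁴ = 1.717×10¹⁰ − 4.097×10⁹ = 1.308×10¹⁰ K⁴.
1/ε₁ + 1/ε₂ − 1 = 4.545 + 1.515 − 1 = 5.061.
q = 5.67×10⁻⁸ × 1.308×10¹⁰ / 5.061.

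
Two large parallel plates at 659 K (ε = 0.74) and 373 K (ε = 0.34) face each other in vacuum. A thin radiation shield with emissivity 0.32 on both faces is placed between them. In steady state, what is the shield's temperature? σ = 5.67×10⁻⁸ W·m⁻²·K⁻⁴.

T_s ≈ 588 K

In steady state the net flux on the hot side equals that on the cold side.
σ(T₁⁴−T_s⁴)/D₁ = σ(T_s⁴−T₂⁴)/D₂, with D₁ = 1/ε₁+1/ε_s−1 = 3.476, D₂ = 1/ε_s+1/ε₂−1 = 5.066.
Solve for T_s⁴: T_s⁴ = (D₂·T₁⁴ + D₁·T₂⁴)/(D₁+D₂) = 1.197×10¹¹ K⁴.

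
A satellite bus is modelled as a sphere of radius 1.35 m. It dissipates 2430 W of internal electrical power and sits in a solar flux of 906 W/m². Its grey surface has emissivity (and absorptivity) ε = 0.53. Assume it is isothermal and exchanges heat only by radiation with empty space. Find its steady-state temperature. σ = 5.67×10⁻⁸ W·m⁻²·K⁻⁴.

At steady state, absorbed solar power + internal power = radiated power.
Absorbed: α·S·A_cross = 0.53·906·5.726 = 2749 W (cross-section πr²).
Total input = 2749 + 2430 = 5179 W.
Radiated: εσ·A_surf·T⁴ with A_surf = 4πr² = 22.90 m².
T⁴ = 5179/(0.53·5.67×10⁻⁸·22.90) = 7.525×10⁹ K⁴.

T ≈ 295 K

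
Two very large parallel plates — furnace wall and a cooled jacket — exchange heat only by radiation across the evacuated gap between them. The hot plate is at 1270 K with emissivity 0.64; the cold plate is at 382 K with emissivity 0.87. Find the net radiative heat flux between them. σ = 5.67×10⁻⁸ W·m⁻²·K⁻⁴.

For two infinite grey parallel plates, q = σ(T₁⁴ − T₂⁴)/(1/ε₁ + 1/ε₂ − 1).
T₁⁴ − T₂⁴ = 2.601×10¹² − 2.129×10¹⁰ = 2.580×10¹² K⁴.
1/ε₁ + 1/ε₂ − 1 = 1.562 + 1.149 − 1 = 1.712.
q = 5.67×10⁻⁸ × 2.580×10¹² / 1.712.

q ≈ 85500 W/m²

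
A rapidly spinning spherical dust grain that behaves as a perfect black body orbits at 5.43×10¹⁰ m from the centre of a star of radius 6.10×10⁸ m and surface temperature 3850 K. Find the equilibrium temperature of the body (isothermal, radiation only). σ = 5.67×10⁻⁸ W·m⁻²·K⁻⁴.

The star's surface emits σT_*⁴; at distance d the flux is S = σT_*⁴(R_*/d)².
S = 5.67×10⁻⁸·(3850)⁴·(6.10×10⁸/5.43×10¹⁰)² = 1572 W/m².
For an isothermal sphere T⁴ = (1−a)S/(4σ) = 6.932×10⁹ K⁴.

T ≈ 289 K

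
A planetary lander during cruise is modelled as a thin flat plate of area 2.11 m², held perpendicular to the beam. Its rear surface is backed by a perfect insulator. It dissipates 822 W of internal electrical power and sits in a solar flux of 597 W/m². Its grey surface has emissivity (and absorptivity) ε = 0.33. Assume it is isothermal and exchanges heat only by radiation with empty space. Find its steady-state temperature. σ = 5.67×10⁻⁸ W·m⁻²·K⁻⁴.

At steady state, absorbed solar power + internal power = radiated power.
Absorbed: α·S·A_cross = 0.33·597·2.110 = 415.7 W (cross-section A).
Total input = 415.7 + 822 = 1238 W.
Radiated: εσ·A_surf·T⁴ with A_surf = A = 2.110 m².
T⁴ = 1238/(0.33·5.67×10⁻⁸·2.110) = 3.135×10¹⁰ K⁴.

T ≈ 421 K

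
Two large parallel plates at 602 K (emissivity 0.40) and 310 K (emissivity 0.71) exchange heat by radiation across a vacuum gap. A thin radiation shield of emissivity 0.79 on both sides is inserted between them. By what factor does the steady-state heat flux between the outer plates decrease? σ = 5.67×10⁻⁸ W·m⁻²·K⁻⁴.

Without shield: q₀ = σΔ(T⁴)/(1/ε₁+1/ε₂−1) with denominator 2.908.
With shield the two gaps are in series; the resistances add: (1/ε₁+1/ε_s−1)+(1/ε_s+1/ε₂−1) = 2.766+1.674 = 4.440.
Heat-flux ratio q₀/q = 4.440/2.908.

factor ≈ 1.53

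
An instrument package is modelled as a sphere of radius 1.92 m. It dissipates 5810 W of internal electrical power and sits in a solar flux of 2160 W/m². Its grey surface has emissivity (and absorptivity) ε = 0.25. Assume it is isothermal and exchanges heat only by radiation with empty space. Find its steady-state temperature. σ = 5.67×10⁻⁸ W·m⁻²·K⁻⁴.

T ≈ 368 K

At steady state, absorbed solar power + internal power = radiated power.
Absorbed: α·S·A_cross = 0.25·2160·11.58 = 6254 W (cross-section πr²).
Total input = 6254 + 5810 = 12060 W.
Radiated: εσ·A_surf·T⁴ with A_surf = 4πr² = 46.32 m².
T⁴ = 12060/(0.25·5.67×10⁻⁸·46.32) = 1.837×10¹⁰ K⁴.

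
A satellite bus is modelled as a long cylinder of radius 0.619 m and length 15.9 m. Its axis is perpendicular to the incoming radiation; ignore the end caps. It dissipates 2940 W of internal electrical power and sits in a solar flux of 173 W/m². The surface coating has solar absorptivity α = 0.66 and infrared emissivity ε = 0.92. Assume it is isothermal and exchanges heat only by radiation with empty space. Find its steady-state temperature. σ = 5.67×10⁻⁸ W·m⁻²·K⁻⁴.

T ≈ 200 K

At steady state, absorbed solar power + internal power = radiated power.
Absorbed: α·S·A_cross = 0.66·173·19.68 = 2248 W (cross-section 2rL).
Total input = 2248 + 2940 = 5188 W.
Radiated: εσ·A_surf·T⁴ with A_surf = 2πrL = 61.84 m².
T⁴ = 5188/(0.92·5.67×10⁻⁸·61.84) = 1.608×10⁹ K⁴.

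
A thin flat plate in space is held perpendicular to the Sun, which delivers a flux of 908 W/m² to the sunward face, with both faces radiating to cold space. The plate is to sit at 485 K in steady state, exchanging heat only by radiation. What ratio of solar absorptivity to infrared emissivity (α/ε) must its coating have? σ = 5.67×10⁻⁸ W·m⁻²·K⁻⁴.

Balance: αS·A = εσ·2A·T⁴ ⇒ α/ε = 2σT⁴/S.
α/ε = 2·5.67×10⁻⁸·(485)⁴/908 = 2·5.67×10⁻⁸·5.533×10¹⁰/908.

α/ε ≈ 6.91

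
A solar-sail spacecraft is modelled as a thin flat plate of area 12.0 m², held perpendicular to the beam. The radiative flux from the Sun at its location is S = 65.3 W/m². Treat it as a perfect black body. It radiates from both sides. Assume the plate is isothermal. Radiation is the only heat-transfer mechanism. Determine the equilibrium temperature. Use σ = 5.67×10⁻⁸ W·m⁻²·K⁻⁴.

T ≈ 155 K

At equilibrium, absorbed power = emitted power.
Absorbing cross-section = A = 12.00 m²; emitting surface = 2A = 24.00 m² (ratio 2).
S·A_cross = εσ·A_surf·T⁴  ⇒  T⁴ = S/(2σ).
T⁴ = 1.00·65.3/(2·5.67×10⁻⁸) = 5.758×10⁸ K⁴.
T = (5.758×10⁸)^(1/4).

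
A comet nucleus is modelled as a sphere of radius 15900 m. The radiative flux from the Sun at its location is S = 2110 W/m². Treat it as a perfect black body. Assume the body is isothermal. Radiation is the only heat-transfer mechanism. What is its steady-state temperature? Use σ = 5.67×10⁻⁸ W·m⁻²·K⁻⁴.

T ≈ 311 K

At equilibrium, absorbed power = emitted power.
Absorbing cross-section = πr² = 7.942×10⁸ m²; emitting surface = 4πr² = 3.177×10⁹ m² (ratio 4).
S·A_cross = εσ·A_surf·T⁴  ⇒  T⁴ = S/(4σ).
T⁴ = 1.00·2110/(4·5.67×10⁻⁸) = 9.303×10⁹ K⁴.
T = (9.303×10⁹)^(1/4).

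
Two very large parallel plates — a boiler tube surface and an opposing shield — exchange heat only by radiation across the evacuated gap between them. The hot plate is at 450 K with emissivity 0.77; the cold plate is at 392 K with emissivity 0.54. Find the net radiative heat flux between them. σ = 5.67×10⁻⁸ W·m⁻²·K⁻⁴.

q ≈ 459 W/m²

For two infinite grey parallel plates, q = σ(T₁⁴ − T₂⁴)/(1/ε₁ + 1/ε₂ − 1).
T₁⁴ − T₂⁴ = 4.101×10¹⁰ − 2.361×10¹⁰ = 1.739×10¹⁰ K⁴.
1/ε₁ + 1/ε₂ − 1 = 1.299 + 1.852 − 1 = 2.151.
q = 5.67×10⁻⁸ × 1.739×10¹⁰ / 2.151.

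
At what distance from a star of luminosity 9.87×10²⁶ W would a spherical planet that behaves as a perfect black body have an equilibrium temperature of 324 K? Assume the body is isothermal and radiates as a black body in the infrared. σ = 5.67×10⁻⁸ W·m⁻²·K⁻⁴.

d ≈ 1.77×10¹¹ m

For an isothermal black-emitting sphere, (1−a)S·πr² = σ·4πr²·T⁴ ⇒ S = 4σT⁴/(1−a).
S = 4·5.67×10⁻⁸·(324)⁴/1.00 = 2499 W/m².
Flux falls as S = L/(4πd²), so d = √(L/(4πS)) = √(9.87×10²⁶/(4π·2499)).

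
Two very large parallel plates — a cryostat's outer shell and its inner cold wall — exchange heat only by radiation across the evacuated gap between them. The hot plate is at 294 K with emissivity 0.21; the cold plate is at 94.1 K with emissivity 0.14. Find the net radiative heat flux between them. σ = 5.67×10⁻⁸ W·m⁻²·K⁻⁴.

For two infinite grey parallel plates, q = σ(T₁⁴ − T₂⁴)/(1/ε₁ + 1/ε₂ − 1).
T₁⁴ − T₂⁴ = 7.471×10⁹ − 7.841×10⁷ = 7.393×10⁹ K⁴.
1/ε₁ + 1/ε₂ − 1 = 4.762 + 7.143 − 1 = 10.90.
q = 5.67×10⁻⁸ × 7.393×10⁹ / 10.90.

q ≈ 38.4 W/m²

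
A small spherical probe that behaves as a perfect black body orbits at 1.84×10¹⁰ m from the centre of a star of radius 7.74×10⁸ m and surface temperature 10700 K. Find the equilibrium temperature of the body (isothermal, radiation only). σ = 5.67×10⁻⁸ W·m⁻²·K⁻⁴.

The star's surface emits σT_*⁴; at distance d the flux is S = σT_*⁴(R_*/d)².
S = 5.67×10⁻⁸·(10700)⁴·(7.74×10⁸/1.84×10¹⁰)² = 1.315×10⁶ W/m².
For an isothermal sphere T⁴ = (1−a)S/(4σ) = 5.799×10¹² K⁴.

T ≈ 1550 K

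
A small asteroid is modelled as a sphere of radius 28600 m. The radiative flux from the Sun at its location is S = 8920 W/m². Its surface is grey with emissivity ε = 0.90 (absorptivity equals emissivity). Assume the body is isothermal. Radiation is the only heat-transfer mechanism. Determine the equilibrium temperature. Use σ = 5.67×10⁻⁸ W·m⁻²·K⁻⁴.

T ≈ 445 K

At equilibrium, absorbed power = emitted power.
Absorbing cross-section = πr² = 2.570×10⁹ m²; emitting surface = 4πr² = 1.028×10¹⁰ m² (ratio 4).
εS·A_cross = εσ·A_surf·T⁴  ⇒  T⁴ = S/(4σ)   (ε cancels).
T⁴ = 8920/(4·5.67×10⁻⁸) = 3.933×10¹⁰ K⁴.
T = (3.933×10¹⁰)^(1/4).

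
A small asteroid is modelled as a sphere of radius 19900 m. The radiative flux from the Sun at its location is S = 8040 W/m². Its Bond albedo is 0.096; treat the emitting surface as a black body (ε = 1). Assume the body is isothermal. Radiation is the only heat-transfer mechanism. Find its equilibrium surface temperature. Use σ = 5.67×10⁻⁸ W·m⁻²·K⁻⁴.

T ≈ 423 K

At equilibrium, absorbed power = emitted power.
Absorbing cross-section = πr² = 1.244×10⁹ m²; emitting surface = 4πr² = 4.976×10⁹ m² (ratio 4).
(1−a)S·A_cross = εσ·A_surf·T⁴  ⇒  T⁴ = (1−a)S/(4σ).
T⁴ = 0.904·8040/(4·5.67×10⁻⁸) = 3.205×10¹⁰ K⁴.
T = (3.205×10¹⁰)^(1/4).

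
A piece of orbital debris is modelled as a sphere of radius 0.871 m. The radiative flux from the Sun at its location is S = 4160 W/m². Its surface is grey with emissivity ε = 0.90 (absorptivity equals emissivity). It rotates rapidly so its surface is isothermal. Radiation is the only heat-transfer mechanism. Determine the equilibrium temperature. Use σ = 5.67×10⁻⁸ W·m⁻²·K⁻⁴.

T ≈ 368 K

At equilibrium, absorbed power = emitted power.
Absorbing cross-section = πr² = 2.383 m²; emitting surface = 4πr² = 9.533 m² (ratio 4).
εS·A_cross = εσ·A_surf·T⁴  ⇒  T⁴ = S/(4σ)   (ε cancels).
T⁴ = 4160/(4·5.67×10⁻⁸) = 1.834×10¹⁰ K⁴.
T = (1.834×10¹⁰)^(1/4).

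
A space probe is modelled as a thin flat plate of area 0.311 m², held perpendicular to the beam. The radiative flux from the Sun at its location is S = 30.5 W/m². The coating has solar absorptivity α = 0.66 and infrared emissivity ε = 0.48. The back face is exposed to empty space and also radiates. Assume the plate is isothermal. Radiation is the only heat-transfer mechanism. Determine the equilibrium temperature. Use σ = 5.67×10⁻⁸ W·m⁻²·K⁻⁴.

T ≈ 139 K

At equilibrium, absorbed power = emitted power.
Absorbing cross-section = A = 0.3110 m²; emitting surface = 2A = 0.6220 m² (ratio 2).
αS·A_cross = εσ·A_surf·T⁴  ⇒  T⁴ = αS/(ε·2σ).
T⁴ = 0.660·30.5/(0.48·2·5.67×10⁻⁸) = 3.698×10⁸ K⁴.
T = (3.698×10⁸)^(1/4).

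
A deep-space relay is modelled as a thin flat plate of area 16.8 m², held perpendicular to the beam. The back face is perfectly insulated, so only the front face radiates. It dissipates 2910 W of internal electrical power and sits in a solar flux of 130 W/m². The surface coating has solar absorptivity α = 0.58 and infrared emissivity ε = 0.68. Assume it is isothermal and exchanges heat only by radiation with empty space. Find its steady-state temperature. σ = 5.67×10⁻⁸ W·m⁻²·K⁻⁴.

T ≈ 283 K

At steady state, absorbed solar power + internal power = radiated power.
Absorbed: α·S·A_cross = 0.58·130·16.80 = 1267 W (cross-section A).
Total input = 1267 + 2910 = 4177 W.
Radiated: εσ·A_surf·T⁴ with A_surf = A = 16.80 m².
T⁴ = 4177/(0.68·5.67×10⁻⁸·16.80) = 6.448×10⁹ K⁴.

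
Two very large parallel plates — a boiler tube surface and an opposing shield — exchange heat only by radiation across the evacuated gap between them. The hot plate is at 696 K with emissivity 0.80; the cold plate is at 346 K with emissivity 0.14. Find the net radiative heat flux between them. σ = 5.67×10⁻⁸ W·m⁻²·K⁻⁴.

q ≈ 1690 W/m²

For two infinite grey parallel plates, q = σ(T₁⁴ − T₂⁴)/(1/ε₁ + 1/ε₂ − 1).
T₁⁴ − T₂⁴ = 2.347×10¹¹ − 1.433×10¹⁰ = 2.203×10¹¹ K⁴.
1/ε₁ + 1/ε₂ − 1 = 1.250 + 7.143 − 1 = 7.393.
q = 5.67×10⁻⁸ × 2.203×10¹¹ / 7.393.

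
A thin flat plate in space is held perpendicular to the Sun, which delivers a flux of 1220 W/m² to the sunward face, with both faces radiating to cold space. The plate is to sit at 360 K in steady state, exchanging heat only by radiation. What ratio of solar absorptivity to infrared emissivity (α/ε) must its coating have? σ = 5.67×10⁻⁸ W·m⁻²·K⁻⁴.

Balance: αS·A = εσ·2A·T⁴ ⇒ α/ε = 2σT⁴/S.
α/ε = 2·5.67×10⁻⁸·(360)⁴/1220 = 2·5.67×10⁻⁸·1.680×10¹⁰/1220.

α/ε ≈ 1.56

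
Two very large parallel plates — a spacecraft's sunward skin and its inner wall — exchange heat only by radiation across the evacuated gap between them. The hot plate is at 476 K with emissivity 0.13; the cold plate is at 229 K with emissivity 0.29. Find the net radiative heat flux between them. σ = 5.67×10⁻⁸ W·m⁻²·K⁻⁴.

For two infinite grey parallel plates, q = σ(T₁⁴ − T₂⁴)/(1/ε₁ + 1/ε₂ − 1).
T₁⁴ − T₂⁴ = 5.134×10¹⁰ − 2.750×10⁹ = 4.859×10¹⁰ K⁴.
1/ε₁ + 1/ε₂ − 1 = 7.692 + 3.448 − 1 = 10.14.
q = 5.67×10⁻⁸ × 4.859×10¹⁰ / 10.14.

q ≈ 272 W/m²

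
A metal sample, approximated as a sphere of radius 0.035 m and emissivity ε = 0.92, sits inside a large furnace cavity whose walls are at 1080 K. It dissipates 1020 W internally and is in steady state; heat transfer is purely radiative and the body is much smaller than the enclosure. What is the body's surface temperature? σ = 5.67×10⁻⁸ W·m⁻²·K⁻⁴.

For a small grey body in a large enclosure, net radiated power = εσA(T⁴ − T_w⁴).
Steady state: P = εσA(T⁴ − T_w⁴) with A = 4πr² = 0.01539 m².
T⁴ = P/(εσA) + T_w⁴ = 1020/(0.92·5.67×10⁻⁸·0.01539) + (1080)⁴
    = 1.270×10¹² + 1.360×10¹² = 2.631×10¹² K⁴.

T ≈ 1270 K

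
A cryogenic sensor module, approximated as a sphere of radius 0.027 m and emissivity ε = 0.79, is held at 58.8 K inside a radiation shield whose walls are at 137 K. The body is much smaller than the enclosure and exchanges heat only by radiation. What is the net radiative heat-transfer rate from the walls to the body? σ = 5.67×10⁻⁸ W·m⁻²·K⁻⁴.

P_net ≈ 0.140 W

For a small grey body in a large enclosure: P_net = εσA(T_body⁴ − T_wall⁴).
A = 4πr² = 0.009161 m²; T_body⁴ − T_wall⁴ = 1.195×10⁷ − 3.523×10⁸ = -3.403×10⁸ K⁴.
|P_net| = 0.79·5.67×10⁻⁸·0.009161·3.403×10⁸.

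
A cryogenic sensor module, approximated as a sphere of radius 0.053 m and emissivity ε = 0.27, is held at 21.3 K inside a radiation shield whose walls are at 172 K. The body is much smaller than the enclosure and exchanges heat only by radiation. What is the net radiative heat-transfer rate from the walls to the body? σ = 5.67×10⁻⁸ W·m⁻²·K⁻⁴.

For a small grey body in a large enclosure: P_net = εσA(T_body⁴ − T_wall⁴).
A = 4πr² = 0.03530 m²; T_body⁴ − T_wall⁴ = 2.058×10⁵ − 8.752×10⁸ = -8.750×10⁸ K⁴.
|P_net| = 0.27·5.67×10⁻⁸·0.03530·8.750×10⁸.

P_net ≈ 0.473 W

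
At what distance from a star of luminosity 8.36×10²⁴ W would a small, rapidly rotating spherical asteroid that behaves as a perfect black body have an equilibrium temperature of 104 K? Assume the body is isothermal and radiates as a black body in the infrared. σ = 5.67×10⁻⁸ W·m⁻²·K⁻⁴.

For an isothermal black-emitting sphere, (1−a)S·πr² = σ·4πr²·T⁴ ⇒ S = 4σT⁴/(1−a).
S = 4·5.67×10⁻⁸·(104)⁴/1.00 = 26.53 W/m².
Flux falls as S = L/(4πd²), so d = √(L/(4πS)) = √(8.36×10²⁴/(4π·26.53)).

d ≈ 1.58×10¹¹ m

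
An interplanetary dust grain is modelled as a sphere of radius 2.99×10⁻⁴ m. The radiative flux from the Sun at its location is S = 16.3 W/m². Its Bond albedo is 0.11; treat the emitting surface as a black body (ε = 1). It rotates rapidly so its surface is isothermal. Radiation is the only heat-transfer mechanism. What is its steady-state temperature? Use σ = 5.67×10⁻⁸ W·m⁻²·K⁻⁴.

T ≈ 89.4 K

At equilibrium, absorbed power = emitted power.
Absorbing cross-section = πr² = 2.809×10⁻⁷ m²; emitting surface = 4πr² = 1.123×10⁻⁶ m² (ratio 4).
(1−a)S·A_cross = εσ·A_surf·T⁴  ⇒  T⁴ = (1−a)S/(4σ).
T⁴ = 0.890·16.3/(4·5.67×10⁻⁸) = 6.396×10⁷ K⁴.
T = (6.396×10⁷)^(1/4).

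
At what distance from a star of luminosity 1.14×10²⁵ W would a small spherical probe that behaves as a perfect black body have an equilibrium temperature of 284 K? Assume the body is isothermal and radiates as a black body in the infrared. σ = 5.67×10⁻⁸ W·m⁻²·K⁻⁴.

d ≈ 2.48×10¹⁰ m

For an isothermal black-emitting sphere, (1−a)S·πr² = σ·4πr²·T⁴ ⇒ S = 4σT⁴/(1−a).
S = 4·5.67×10⁻⁸·(284)⁴/1.00 = 1475 W/m².
Flux falls as S = L/(4πd²), so d = √(L/(4πS)) = √(1.14×10²⁵/(4π·1475)).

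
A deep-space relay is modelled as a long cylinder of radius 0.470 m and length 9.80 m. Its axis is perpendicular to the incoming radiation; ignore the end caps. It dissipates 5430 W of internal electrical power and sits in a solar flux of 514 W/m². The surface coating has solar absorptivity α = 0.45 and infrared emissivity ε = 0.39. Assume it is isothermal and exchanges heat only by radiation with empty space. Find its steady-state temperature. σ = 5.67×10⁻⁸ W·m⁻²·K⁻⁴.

At steady state, absorbed solar power + internal power = radiated power.
Absorbed: α·S·A_cross = 0.45·514·9.212 = 2131 W (cross-section 2rL).
Total input = 2131 + 5430 = 7561 W.
Radiated: εσ·A_surf·T⁴ with A_surf = 2πrL = 28.94 m².
T⁴ = 7561/(0.39·5.67×10⁻⁸·28.94) = 1.181×10¹⁰ K⁴.

T ≈ 330 K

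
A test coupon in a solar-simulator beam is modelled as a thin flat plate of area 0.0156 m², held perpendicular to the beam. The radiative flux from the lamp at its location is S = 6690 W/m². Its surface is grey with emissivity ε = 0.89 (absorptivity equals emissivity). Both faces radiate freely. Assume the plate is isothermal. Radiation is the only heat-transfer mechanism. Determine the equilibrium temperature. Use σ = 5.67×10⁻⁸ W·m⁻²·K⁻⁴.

At equilibrium, absorbed power = emitted power.
Absorbing cross-section = A = 0.01560 m²; emitting surface = 2A = 0.03120 m² (ratio 2).
εS·A_cross = εσ·A_surf·T⁴  ⇒  T⁴ = S/(2σ)   (ε cancels).
T⁴ = 6690/(2·5.67×10⁻⁸) = 5.899×10¹⁰ K⁴.
T = (5.899×10¹⁰)^(1/4).

T ≈ 493 K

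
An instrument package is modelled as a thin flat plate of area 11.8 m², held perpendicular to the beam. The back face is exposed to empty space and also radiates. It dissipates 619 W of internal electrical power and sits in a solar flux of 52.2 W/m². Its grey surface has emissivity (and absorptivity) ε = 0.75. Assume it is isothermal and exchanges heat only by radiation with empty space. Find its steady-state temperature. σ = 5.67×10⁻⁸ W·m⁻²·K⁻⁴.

T ≈ 181 K

At steady state, absorbed solar power + internal power = radiated power.
Absorbed: α·S·A_cross = 0.75·52.2·11.80 = 462.0 W (cross-section A).
Total input = 462.0 + 619 = 1081 W.
Radiated: εσ·A_surf·T⁴ with A_surf = 2A = 23.60 m².
T⁴ = 1081/(0.75·5.67×10⁻⁸·23.60) = 1.077×10⁹ K⁴.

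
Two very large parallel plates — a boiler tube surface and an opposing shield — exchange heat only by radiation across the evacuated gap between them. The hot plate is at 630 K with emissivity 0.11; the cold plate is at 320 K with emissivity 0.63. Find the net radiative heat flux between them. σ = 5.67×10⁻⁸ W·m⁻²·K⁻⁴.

For two infinite grey parallel plates, q = σ(T₁⁴ − T₂⁴)/(1/ε₁ + 1/ε₂ − 1).
T₁⁴ − T₂⁴ = 1.575×10¹¹ − 1.049×10¹⁰ = 1.470×10¹¹ K⁴.
1/ε₁ + 1/ε₂ − 1 = 9.091 + 1.587 − 1 = 9.678.
q = 5.67×10⁻⁸ × 1.470×10¹¹ / 9.678.

q ≈ 861 W/m²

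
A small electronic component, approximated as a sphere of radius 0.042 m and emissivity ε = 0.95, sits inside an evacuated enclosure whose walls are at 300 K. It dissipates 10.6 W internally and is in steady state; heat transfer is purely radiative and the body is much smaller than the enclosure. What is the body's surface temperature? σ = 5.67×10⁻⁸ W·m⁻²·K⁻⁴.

T ≈ 361 K

For a small grey body in a large enclosure, net radiated power = εσA(T⁴ − T_w⁴).
Steady state: P = εσA(T⁴ − T_w⁴) with A = 4πr² = 0.02217 m².
T⁴ = P/(εσA) + T_w⁴ = 10.6/(0.95·5.67×10⁻⁸·0.02217) + (300)⁴
    = 8.878×10⁹ + 8.100×10⁹ = 1.698×10¹⁰ K⁴.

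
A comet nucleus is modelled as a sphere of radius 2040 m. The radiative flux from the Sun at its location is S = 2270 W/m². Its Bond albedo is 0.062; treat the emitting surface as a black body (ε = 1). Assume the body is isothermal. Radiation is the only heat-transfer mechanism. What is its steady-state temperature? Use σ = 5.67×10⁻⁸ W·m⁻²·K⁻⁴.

T ≈ 311 K

At equilibrium, absorbed power = emitted power.
Absorbing cross-section = πr² = 1.307×10⁷ m²; emitting surface = 4πr² = 5.230×10⁷ m² (ratio 4).
(1−a)S·A_cross = εσ·A_surf·T⁴  ⇒  T⁴ = (1−a)S/(4σ).
T⁴ = 0.938·2270/(4·5.67×10⁻⁸) = 9.388×10⁹ K⁴.
T = (9.388×10⁹)^(1/4).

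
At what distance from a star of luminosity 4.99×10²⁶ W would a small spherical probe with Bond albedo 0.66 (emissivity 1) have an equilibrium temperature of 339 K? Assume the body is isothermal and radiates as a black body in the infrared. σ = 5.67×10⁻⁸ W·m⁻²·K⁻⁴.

For an isothermal black-emitting sphere, (1−a)S·πr² = σ·4πr²·T⁴ ⇒ S = 4σT⁴/(1−a).
S = 4·5.67×10⁻⁸·(339)⁴/0.340 = 8810 W/m².
Flux falls as S = L/(4πd²), so d = √(L/(4πS)) = √(4.99×10²⁶/(4π·8810)).

d ≈ 6.71×10¹⁰ m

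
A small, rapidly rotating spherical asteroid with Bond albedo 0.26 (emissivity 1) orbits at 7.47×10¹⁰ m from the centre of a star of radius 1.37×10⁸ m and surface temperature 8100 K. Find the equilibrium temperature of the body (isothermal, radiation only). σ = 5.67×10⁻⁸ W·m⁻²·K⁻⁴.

T ≈ 227 K

The star's surface emits σT_*⁴; at distance d the flux is S = σT_*⁴(R_*/d)².
S = 5.67×10⁻⁸·(8100)⁴·(1.37×10⁸/7.47×10¹⁰)² = 821.0 W/m².
For an isothermal sphere T⁴ = (1−a)S/(4σ) = 2.679×10⁹ K⁴.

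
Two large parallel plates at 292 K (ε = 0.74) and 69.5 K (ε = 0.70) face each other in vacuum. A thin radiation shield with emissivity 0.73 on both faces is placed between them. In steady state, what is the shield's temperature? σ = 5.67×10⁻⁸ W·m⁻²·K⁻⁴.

In steady state the net flux on the hot side equals that on the cold side.
σ(T₁⁴−T_s⁴)/D₁ = σ(T_s⁴−T₂⁴)/D₂, with D₁ = 1/ε₁+1/ε_s−1 = 1.721, D₂ = 1/ε_s+1/ε₂−1 = 1.798.
Solve for T_s⁴: T_s⁴ = (D₂·T₁⁴ + D₁·T₂⁴)/(D₁+D₂) = 3.726×10⁹ K⁴.

T_s ≈ 247 K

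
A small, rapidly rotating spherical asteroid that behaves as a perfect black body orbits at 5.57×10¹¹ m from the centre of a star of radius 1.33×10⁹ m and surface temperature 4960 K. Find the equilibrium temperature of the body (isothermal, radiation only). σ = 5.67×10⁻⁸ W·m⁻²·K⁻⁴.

T ≈ 171 K

The star's surface emits σT_*⁴; at distance d the flux is S = σT_*⁴(R_*/d)².
S = 5.67×10⁻⁸·(4960)⁴·(1.33×10⁹/5.57×10¹¹)² = 195.7 W/m².
For an isothermal sphere T⁴ = (1−a)S/(4σ) = 8.627×10⁸ K⁴.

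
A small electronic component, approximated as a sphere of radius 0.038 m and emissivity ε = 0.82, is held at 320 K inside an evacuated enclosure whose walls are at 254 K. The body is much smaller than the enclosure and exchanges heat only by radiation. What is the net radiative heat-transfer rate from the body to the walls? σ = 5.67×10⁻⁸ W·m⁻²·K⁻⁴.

For a small grey body in a large enclosure: P_net = εσA(T_body⁴ − T_wall⁴).
A = 4πr² = 0.01815 m²; T_body⁴ − T_wall⁴ = 1.049×10¹⁰ − 4.162×10⁹ = 6.323×10⁹ K⁴.
|P_net| = 0.82·5.67×10⁻⁸·0.01815·6.323×10⁹.

P_net ≈ 5.33 W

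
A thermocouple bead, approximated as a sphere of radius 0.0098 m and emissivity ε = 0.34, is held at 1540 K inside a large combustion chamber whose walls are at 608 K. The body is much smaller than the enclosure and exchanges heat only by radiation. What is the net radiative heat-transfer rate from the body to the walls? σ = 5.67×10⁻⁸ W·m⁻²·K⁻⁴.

P_net ≈ 128 W

For a small grey body in a large enclosure: P_net = εσA(T_body⁴ − T_wall⁴).
A = 4πr² = 0.001207 m²; T_body⁴ − T_wall⁴ = 5.624×10¹² − 1.367×10¹¹ = 5.488×10¹² K⁴.
|P_net| = 0.34·5.67×10⁻⁸·0.001207·5.488×10¹².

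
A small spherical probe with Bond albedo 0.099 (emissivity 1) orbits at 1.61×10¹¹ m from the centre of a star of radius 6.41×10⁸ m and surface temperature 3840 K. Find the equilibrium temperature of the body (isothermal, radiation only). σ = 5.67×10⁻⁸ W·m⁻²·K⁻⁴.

The star's surface emits σT_*⁴; at distance d the flux is S = σT_*⁴(R_*/d)².
S = 5.67×10⁻⁸·(3840)⁴·(6.41×10⁸/1.61×10¹¹)² = 195.4 W/m².
For an isothermal sphere T⁴ = (1−a)S/(4σ) = 7.763×10⁸ K⁴.

T ≈ 167 K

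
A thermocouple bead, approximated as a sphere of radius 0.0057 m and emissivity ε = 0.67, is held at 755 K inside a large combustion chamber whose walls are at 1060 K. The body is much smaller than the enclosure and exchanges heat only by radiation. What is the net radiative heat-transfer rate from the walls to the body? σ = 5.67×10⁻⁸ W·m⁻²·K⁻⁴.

For a small grey body in a large enclosure: P_net = εσA(T_body⁴ − T_wall⁴).
A = 4πr² = 4.083×10⁻⁴ m²; T_body⁴ − T_wall⁴ = 3.249×10¹¹ − 1.262×10¹² = -9.375×10¹¹ K⁴.
|P_net| = 0.67·5.67×10⁻⁸·4.083×10⁻⁴·9.375×10¹¹.

P_net ≈ 14.5 W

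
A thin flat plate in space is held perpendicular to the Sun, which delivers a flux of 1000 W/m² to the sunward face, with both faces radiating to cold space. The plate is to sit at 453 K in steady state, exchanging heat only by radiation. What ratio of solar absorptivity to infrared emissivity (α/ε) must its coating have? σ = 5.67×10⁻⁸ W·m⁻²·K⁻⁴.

α/ε ≈ 4.78

Balance: αS·A = εσ·2A·T⁴ ⇒ α/ε = 2σT⁴/S.
α/ε = 2·5.67×10⁻⁸·(453)⁴/1000 = 2·5.67×10⁻⁸·4.211×10¹⁰/1000.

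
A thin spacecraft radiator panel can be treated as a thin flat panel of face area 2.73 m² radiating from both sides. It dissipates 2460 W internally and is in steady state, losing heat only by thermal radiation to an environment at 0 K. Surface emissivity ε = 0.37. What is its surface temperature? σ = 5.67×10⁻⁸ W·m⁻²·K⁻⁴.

T ≈ 383 K

Steady state: internal power = radiated power, P = εσA T⁴.
Radiating area A = 2·2.73 = 5.460 m².
T⁴ = P/(εσA) = 2460/(0.37·5.67×10⁻⁸·5.460) = 2.148×10¹⁰ K⁴.
T = (2.148×10¹⁰)^(1/4).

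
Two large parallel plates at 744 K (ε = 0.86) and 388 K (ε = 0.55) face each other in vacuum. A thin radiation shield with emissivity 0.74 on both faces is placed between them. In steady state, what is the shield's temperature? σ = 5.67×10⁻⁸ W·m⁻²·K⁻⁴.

In steady state the net flux on the hot side equals that on the cold side.
σ(T₁⁴−T_s⁴)/D₁ = σ(T_s⁴−T₂⁴)/D₂, with D₁ = 1/ε₁+1/ε_s−1 = 1.514, D₂ = 1/ε_s+1/ε₂−1 = 2.170.
Solve for T_s⁴: T_s⁴ = (D₂·T₁⁴ + D₁·T₂⁴)/(D₁+D₂) = 1.898×10¹¹ K⁴.

T_s ≈ 660 K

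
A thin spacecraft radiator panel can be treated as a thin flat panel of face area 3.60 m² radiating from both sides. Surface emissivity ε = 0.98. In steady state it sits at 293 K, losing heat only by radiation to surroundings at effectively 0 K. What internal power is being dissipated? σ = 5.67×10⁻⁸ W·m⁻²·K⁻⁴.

P ≈ 2950 W

Steady state: P = εσA T⁴.
A = 2·3.60 = 7.200 m²; T⁴ = (293)⁴ = 7.370×10⁹ K⁴.
P = 0.98 × 5.67×10⁻⁸ × 7.200 × 7.370×10⁹.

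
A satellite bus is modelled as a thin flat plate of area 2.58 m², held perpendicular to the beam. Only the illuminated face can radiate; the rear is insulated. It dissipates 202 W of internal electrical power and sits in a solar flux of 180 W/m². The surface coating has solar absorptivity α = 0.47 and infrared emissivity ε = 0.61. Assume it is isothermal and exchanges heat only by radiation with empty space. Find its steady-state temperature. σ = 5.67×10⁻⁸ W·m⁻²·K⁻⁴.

At steady state, absorbed solar power + internal power = radiated power.
Absorbed: α·S·A_cross = 0.47·180·2.580 = 218.3 W (cross-section A).
Total input = 218.3 + 202 = 420.3 W.
Radiated: εσ·A_surf·T⁴ with A_surf = A = 2.580 m².
T⁴ = 420.3/(0.61·5.67×10⁻⁸·2.580) = 4.710×10⁹ K⁴.

T ≈ 262 K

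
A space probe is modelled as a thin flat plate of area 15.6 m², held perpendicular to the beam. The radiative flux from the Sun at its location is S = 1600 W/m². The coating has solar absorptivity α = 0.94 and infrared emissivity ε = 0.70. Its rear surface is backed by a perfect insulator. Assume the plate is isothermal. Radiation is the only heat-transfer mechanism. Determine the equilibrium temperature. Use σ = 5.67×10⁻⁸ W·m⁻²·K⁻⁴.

At equilibrium, absorbed power = emitted power.
Absorbing cross-section = A = 15.60 m²; emitting surface = A = 15.60 m² (ratio 1).
αS·A_cross = εσ·A_surf·T⁴  ⇒  T⁴ = αS/(ε·1σ).
T⁴ = 0.940·1600/(0.70·1·5.67×10⁻⁸) = 3.789×10¹⁰ K⁴.
T = (3.789×10¹⁰)^(1/4).

T ≈ 441 K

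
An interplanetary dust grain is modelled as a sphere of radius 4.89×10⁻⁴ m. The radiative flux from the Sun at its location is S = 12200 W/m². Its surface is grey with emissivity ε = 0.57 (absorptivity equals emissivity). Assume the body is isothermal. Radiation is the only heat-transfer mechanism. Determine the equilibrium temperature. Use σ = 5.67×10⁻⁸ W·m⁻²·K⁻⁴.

T ≈ 482 K

At equilibrium, absorbed power = emitted power.
Absorbing cross-section = πr² = 7.512×10⁻⁷ m²; emitting surface = 4πr² = 3.005×10⁻⁶ m² (ratio 4).
εS·A_cross = εσ·A_surf·T⁴  ⇒  T⁴ = S/(4σ)   (ε cancels).
T⁴ = 12200/(4·5.67×10⁻⁸) = 5.379×10¹⁰ K⁴.
T = (5.379×10¹⁰)^(1/4).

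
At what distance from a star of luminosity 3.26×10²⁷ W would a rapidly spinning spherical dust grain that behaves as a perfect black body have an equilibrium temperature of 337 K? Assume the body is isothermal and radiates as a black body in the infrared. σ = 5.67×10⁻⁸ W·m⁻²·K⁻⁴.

d ≈ 2.98×10¹¹ m

For an isothermal black-emitting sphere, (1−a)S·πr² = σ·4πr²·T⁴ ⇒ S = 4σT⁴/(1−a).
S = 4·5.67×10⁻⁸·(337)⁴/1.00 = 2925 W/m².
Flux falls as S = L/(4πd²), so d = √(L/(4πS)) = √(3.26×10²⁷/(4π·2925)).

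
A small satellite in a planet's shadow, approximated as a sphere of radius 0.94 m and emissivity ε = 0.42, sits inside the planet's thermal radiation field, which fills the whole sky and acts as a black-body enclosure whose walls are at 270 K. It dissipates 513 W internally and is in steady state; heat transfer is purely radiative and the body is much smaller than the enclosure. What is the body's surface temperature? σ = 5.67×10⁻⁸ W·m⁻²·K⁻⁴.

For a small grey body in a large enclosure, net radiated power = εσA(T⁴ − T_w⁴).
Steady state: P = εσA(T⁴ − T_w⁴) with A = 4πr² = 11.10 m².
T⁴ = P/(εσA) + T_w⁴ = 513/(0.42·5.67×10⁻⁸·11.10) + (270)⁴
    = 1.940×10⁹ + 5.314×10⁹ = 7.254×10⁹ K⁴.

T ≈ 292 K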